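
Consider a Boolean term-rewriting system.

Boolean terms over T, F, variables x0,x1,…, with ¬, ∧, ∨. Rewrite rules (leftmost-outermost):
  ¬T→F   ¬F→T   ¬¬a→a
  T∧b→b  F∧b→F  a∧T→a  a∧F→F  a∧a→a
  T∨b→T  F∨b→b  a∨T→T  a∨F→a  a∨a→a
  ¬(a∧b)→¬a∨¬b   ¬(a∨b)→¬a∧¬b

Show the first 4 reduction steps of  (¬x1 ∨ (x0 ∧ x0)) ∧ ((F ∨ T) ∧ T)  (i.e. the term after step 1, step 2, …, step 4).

Answer: after 4 steps: ¬x1 ∨ x0

Working:
  start: (¬x1 ∨ (x0 ∧ x0)) ∧ ((F ∨ T) ∧ T)
  →1  (¬x1 ∨ x0) ∧ ((F ∨ T) ∧ T)
  →2  (¬x1 ∨ x0) ∧ (F ∨ T)
  →3  (¬x1 ∨ x0) ∧ T
  →4  ¬x1 ∨ x0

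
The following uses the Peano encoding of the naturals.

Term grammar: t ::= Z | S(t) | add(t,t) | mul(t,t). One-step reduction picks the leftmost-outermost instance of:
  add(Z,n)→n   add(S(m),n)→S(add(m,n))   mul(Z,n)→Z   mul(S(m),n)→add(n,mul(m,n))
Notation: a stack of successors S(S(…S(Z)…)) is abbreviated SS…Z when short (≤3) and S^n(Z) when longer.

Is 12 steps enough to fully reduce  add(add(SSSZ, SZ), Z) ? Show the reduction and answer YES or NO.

Answer: YES — reaches normal form S^4(Z) in 9 ≤ 12 steps

Reduction:
  start: add(add(SSSZ, SZ), Z)
  step 1: add(S(add(SSZ, SZ)), Z)
  step 2: S(add(add(SSZ, SZ), Z))
  step 3: S(add(S(add(SZ, SZ)), Z))
  step 4: S(S(add(add(SZ, SZ), Z)))
  step 5: S(S(add(S(add(Z, SZ)), Z)))
  step 6: S(S(S(add(add(Z, SZ), Z))))
  step 7: S(S(S(add(SZ, Z))))
  step 8: S(S(S(S(add(Z, Z)))))
  step 9: S^4(Z)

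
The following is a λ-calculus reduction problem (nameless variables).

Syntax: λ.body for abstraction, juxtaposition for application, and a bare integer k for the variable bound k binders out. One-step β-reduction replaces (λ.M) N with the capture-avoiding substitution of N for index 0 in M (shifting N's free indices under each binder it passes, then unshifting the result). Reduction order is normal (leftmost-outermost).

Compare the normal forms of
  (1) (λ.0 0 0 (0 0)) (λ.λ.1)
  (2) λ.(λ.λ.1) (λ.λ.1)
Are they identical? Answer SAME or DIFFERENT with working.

Term A:
  start: (λ.0 0 0 (0 0)) (λ.λ.1)
  step 1: (λ.λ.1) (λ.λ.1) (λ.λ.1) ((λ.λ.1) (λ.λ.1))
  step 2: (λ.λ.λ.1) (λ.λ.1) ((λ.λ.1) (λ.λ.1))
  step 3: (λ.λ.1) ((λ.λ.1) (λ.λ.1))
  step 4: λ.(λ.λ.1) (λ.λ.1)
  step 5: λ.λ.λ.λ.1

Term B:
  start: λ.(λ.λ.1) (λ.λ.1)
  step 1: λ.λ.λ.λ.1

Answer: SAME — A ⇓ λ.λ.λ.λ.1, B ⇓ λ.λ.λ.λ.1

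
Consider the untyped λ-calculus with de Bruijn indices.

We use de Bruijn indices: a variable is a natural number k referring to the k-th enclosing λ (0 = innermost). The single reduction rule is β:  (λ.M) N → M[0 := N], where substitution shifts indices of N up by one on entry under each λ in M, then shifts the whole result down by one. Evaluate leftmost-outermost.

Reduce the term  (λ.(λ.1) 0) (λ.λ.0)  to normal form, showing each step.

Answer: normal form = λ.λ.0  (in 2 steps)

Derivation:
  start: (λ.(λ.1) 0) (λ.λ.0)
  step 1: (λ.λ.λ.0) (λ.λ.0)
  step 2: λ.λ.0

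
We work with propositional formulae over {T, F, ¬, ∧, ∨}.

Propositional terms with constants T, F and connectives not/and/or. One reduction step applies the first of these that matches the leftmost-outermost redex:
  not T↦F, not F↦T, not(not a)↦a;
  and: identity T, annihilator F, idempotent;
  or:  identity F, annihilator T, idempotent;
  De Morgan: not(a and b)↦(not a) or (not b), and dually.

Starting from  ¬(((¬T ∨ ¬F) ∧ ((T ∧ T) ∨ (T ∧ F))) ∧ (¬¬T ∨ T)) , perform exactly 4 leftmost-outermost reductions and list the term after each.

Answer: after 4 steps: ((T ∧ ¬¬F) ∨ ¬((T ∧ T) ∨ (T ∧ F))) ∨ ¬(¬¬T ∨ T)

Reduction:
  start: ¬(((¬T ∨ ¬F) ∧ ((T ∧ T) ∨ (T ∧ F))) ∧ (¬¬T ∨ T))
  →1  ¬((¬T ∨ ¬F) ∧ ((T ∧ T) ∨ (T ∧ F))) ∨ ¬(¬¬T ∨ T)
  →2  (¬(¬T ∨ ¬F) ∨ ¬((T ∧ T) ∨ (T ∧ F))) ∨ ¬(¬¬T ∨ T)
  →3  ((¬¬T ∧ ¬¬F) ∨ ¬((T ∧ T) ∨ (T ∧ F))) ∨ ¬(¬¬T ∨ T)
  →4  ((T ∧ ¬¬F) ∨ ¬((T ∧ T) ∨ (T ∧ F))) ∨ ¬(¬¬T ∨ T)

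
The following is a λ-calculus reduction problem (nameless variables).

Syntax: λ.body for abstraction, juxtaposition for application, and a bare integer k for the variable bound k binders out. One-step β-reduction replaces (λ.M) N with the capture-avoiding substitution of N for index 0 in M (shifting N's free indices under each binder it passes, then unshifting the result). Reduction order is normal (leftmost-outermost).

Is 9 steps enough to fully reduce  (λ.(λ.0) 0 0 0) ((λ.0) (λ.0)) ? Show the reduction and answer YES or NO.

Answer: YES — reaches normal form λ.0 in 7 ≤ 9 steps

Reduction:
  start: (λ.(λ.0) 0 0 0) ((λ.0) (λ.0))
  [1] (λ.0) ((λ.0) (λ.0)) ((λ.0) (λ.0)) ((λ.0) (λ.0))
  [2] (λ.0) (λ.0) ((λ.0) (λ.0)) ((λ.0) (λ.0))
  [3] (λ.0) ((λ.0) (λ.0)) ((λ.0) (λ.0))
  [4] (λ.0) (λ.0) ((λ.0) (λ.0))
  [5] (λ.0) ((λ.0) (λ.0))
  [6] (λ.0) (λ.0)
  [7] λ.0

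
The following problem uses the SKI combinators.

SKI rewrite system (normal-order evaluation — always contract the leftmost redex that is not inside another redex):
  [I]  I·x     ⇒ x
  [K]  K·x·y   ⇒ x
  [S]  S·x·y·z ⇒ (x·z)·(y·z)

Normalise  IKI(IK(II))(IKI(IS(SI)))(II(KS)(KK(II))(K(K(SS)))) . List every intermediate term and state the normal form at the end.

Answer: normal form = S(K(K(SS)))  (in 9 steps)

Reduction:
  start: IKI(IK(II))(IKI(IS(SI)))(II(KS)(KK(II))(K(K(SS))))
  [1] KI(IK(II))(IKI(IS(SI)))(II(KS)(KK(II))(K(K(SS))))
  [2] I(IKI(IS(SI)))(II(KS)(KK(II))(K(K(SS))))
  [3] IKI(IS(SI))(II(KS)(KK(II))(K(K(SS))))
  [4] KI(IS(SI))(II(KS)(KK(II))(K(K(SS))))
  [5] I(II(KS)(KK(II))(K(K(SS))))
  [6] II(KS)(KK(II))(K(K(SS)))
  [7] I(KS)(KK(II))(K(K(SS)))
  [8] KS(KK(II))(K(K(SS)))
  [9] S(K(K(SS)))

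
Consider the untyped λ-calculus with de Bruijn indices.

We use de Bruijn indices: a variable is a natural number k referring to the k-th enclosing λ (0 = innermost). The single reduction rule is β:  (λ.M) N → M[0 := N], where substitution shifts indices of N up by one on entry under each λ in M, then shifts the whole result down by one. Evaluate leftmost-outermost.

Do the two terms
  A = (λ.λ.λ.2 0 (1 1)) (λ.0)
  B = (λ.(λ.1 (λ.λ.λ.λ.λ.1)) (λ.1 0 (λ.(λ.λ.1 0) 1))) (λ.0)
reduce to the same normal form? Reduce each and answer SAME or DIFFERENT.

Answer: DIFFERENT — A ⇓ λ.λ.0 (1 1), B ⇓ λ.λ.λ.λ.λ.1

Working:
Term A:
  start: (λ.λ.λ.2 0 (1 1)) (λ.0)
  [1] λ.λ.(λ.0) 0 (1 1)
  [2] λ.λ.0 (1 1)

Term B:
  start: (λ.(λ.1 (λ.λ.λ.λ.λ.1)) (λ.1 0 (λ.(λ.λ.1 0) 1))) (λ.0)
  [1] (λ.(λ.0) (λ.λ.λ.λ.λ.1)) (λ.(λ.0) 0 (λ.(λ.λ.1 0) 1))
  [2] (λ.0) (λ.λ.λ.λ.λ.1)
  [3] λ.λ.λ.λ.λ.1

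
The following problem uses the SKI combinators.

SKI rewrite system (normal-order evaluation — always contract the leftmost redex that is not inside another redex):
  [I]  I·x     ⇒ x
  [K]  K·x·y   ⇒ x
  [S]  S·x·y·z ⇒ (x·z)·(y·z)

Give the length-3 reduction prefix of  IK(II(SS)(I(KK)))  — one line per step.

  start: IK(II(SS)(I(KK)))
  →1  K(II(SS)(I(KK)))
  →2  K(I(SS)(I(KK)))
  →3  K(SS(I(KK)))

Answer: after 3 steps: K(SS(I(KK)))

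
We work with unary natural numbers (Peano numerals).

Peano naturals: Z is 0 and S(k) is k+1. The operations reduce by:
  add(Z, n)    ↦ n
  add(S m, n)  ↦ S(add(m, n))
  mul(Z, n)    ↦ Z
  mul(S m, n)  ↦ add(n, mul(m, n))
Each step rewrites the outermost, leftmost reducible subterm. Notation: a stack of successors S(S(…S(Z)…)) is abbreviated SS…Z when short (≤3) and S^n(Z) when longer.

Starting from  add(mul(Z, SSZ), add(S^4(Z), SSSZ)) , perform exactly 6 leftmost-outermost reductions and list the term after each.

Answer: after 6 steps: S(S(S(S(add(Z, SSSZ)))))

Reduction:
  start: add(mul(Z, SSZ), add(S^4(Z), SSSZ))
  [1] add(Z, add(S^4(Z), SSSZ))
  [2] add(S^4(Z), SSSZ)
  [3] S(add(SSSZ, SSSZ))
  [4] S(S(add(SSZ, SSSZ)))
  [5] S(S(S(add(SZ, SSSZ))))
  [6] S(S(S(S(add(Z, SSSZ)))))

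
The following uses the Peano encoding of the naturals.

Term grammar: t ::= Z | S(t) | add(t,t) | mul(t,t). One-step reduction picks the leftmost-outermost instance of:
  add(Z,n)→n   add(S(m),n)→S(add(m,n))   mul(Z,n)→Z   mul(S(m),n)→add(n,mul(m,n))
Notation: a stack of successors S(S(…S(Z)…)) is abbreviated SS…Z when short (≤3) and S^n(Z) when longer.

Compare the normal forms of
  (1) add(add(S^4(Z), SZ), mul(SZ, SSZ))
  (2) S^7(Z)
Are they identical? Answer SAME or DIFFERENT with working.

Term A:
  start: add(add(S^4(Z), SZ), mul(SZ, SSZ))
  step 1: add(S(add(SSSZ, SZ)), mul(SZ, SSZ))
  step 2: S(add(add(SSSZ, SZ), mul(SZ, SSZ)))
  step 3: S(add(S(add(SSZ, SZ)), mul(SZ, SSZ)))
  step 4: S(S(add(add(SSZ, SZ), mul(SZ, SSZ))))
  step 5: S(S(add(S(add(SZ, SZ)), mul(SZ, SSZ))))
  step 6: S(S(S(add(add(SZ, SZ), mul(SZ, SSZ)))))
  step 7: S(S(S(add(S(add(Z, SZ)), mul(SZ, SSZ)))))
  step 8: S(S(S(S(add(add(Z, SZ), mul(SZ, SSZ))))))
  step 9: S(S(S(S(add(SZ, mul(SZ, SSZ))))))
  step 10: S(S(S(S(S(add(Z, mul(SZ, SSZ)))))))
  step 11: S(S(S(S(S(mul(SZ, SSZ))))))
  step 12: S(S(S(S(S(add(SSZ, mul(Z, SSZ)))))))
  step 13: S(S(S(S(S(S(add(SZ, mul(Z, SSZ))))))))
  step 14: S(S(S(S(S(S(S(add(Z, mul(Z, SSZ)))))))))
  step 15: S(S(S(S(S(S(S(mul(Z, SSZ))))))))
  step 16: S^7(Z)

Term B:
  start: S^7(Z)

Answer: SAME — A ⇓ S^7(Z), B ⇓ S^7(Z)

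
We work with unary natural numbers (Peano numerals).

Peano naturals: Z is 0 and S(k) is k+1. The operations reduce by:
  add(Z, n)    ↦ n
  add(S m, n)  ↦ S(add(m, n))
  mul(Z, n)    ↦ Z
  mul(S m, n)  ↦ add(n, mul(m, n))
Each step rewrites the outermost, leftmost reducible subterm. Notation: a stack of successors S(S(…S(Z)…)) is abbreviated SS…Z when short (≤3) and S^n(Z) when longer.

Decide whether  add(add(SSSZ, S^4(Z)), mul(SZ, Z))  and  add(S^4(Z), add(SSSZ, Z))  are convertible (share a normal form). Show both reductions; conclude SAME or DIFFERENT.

Answer: SAME — A ⇓ S^7(Z), B ⇓ S^7(Z)

Derivation:
Term A:
  start: add(add(SSSZ, S^4(Z)), mul(SZ, Z))
  →1  add(S(add(SSZ, S^4(Z))), mul(SZ, Z))
  →2  S(add(add(SSZ, S^4(Z)), mul(SZ, Z)))
  →3  S(add(S(add(SZ, S^4(Z))), mul(SZ, Z)))
  →4  S(S(add(add(SZ, S^4(Z)), mul(SZ, Z))))
  →5  S(S(add(S(add(Z, S^4(Z))), mul(SZ, Z))))
  →6  S(S(S(add(add(Z, S^4(Z)), mul(SZ, Z)))))
  →7  S(S(S(add(S^4(Z), mul(SZ, Z)))))
  →8  S(S(S(S(add(SSSZ, mul(SZ, Z))))))
  →9  S(S(S(S(S(add(SSZ, mul(SZ, Z)))))))
  →10  S(S(S(S(S(S(add(SZ, mul(SZ, Z))))))))
  →11  S(S(S(S(S(S(S(add(Z, mul(SZ, Z)))))))))
  →12  S(S(S(S(S(S(S(mul(SZ, Z))))))))
  →13  S(S(S(S(S(S(S(add(Z, mul(Z, Z)))))))))
  →14  S(S(S(S(S(S(S(mul(Z, Z))))))))
  →15  S^7(Z)

Term B:
  start: add(S^4(Z), add(SSSZ, Z))
  →1  S(add(SSSZ, add(SSSZ, Z)))
  →2  S(S(add(SSZ, add(SSSZ, Z))))
  →3  S(S(S(add(SZ, add(SSSZ, Z)))))
  →4  S(S(S(S(add(Z, add(SSSZ, Z))))))
  →5  S(S(S(S(add(SSSZ, Z)))))
  →6  S(S(S(S(S(add(SSZ, Z))))))
  →7  S(S(S(S(S(S(add(SZ, Z)))))))
  →8  S(S(S(S(S(S(S(add(Z, Z))))))))
  →9  S^7(Z)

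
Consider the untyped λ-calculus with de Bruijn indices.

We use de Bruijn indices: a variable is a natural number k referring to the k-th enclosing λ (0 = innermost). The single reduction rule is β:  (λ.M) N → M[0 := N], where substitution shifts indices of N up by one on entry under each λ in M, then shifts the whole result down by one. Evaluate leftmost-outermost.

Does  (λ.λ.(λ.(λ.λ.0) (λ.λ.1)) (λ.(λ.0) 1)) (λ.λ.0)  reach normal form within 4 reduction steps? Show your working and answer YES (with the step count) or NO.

Answer: YES — reaches normal form λ.λ.0 in 3 ≤ 4 steps

Working:
  start: (λ.λ.(λ.(λ.λ.0) (λ.λ.1)) (λ.(λ.0) 1)) (λ.λ.0)
  →1  λ.(λ.(λ.λ.0) (λ.λ.1)) (λ.(λ.0) 1)
  →2  λ.(λ.λ.0) (λ.λ.1)
  →3  λ.λ.0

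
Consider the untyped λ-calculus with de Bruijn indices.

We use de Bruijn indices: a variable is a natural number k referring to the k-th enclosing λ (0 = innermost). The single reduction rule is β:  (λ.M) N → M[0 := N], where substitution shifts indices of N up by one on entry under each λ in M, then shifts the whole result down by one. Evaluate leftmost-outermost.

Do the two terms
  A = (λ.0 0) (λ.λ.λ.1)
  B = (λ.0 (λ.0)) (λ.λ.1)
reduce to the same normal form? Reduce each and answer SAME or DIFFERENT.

Answer: DIFFERENT — A ⇓ λ.λ.1, B ⇓ λ.λ.0

Working:
Term A:
  start: (λ.0 0) (λ.λ.λ.1)
  step 1: (λ.λ.λ.1) (λ.λ.λ.1)
  step 2: λ.λ.1

Term B:
  start: (λ.0 (λ.0)) (λ.λ.1)
  step 1: (λ.λ.1) (λ.0)
  step 2: λ.λ.0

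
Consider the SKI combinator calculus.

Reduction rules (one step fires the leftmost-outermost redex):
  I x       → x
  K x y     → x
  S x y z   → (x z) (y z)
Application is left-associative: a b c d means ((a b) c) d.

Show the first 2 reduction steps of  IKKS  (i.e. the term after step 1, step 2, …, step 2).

  start: IKKS
  →1  KKS
  →2  K

Answer: after 2 steps: K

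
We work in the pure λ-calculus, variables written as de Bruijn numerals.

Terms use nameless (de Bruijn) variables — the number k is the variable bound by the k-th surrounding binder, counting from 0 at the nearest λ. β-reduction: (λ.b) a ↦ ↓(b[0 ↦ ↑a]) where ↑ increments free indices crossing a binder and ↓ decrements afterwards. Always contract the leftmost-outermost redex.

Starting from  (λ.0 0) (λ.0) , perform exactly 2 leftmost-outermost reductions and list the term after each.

  start: (λ.0 0) (λ.0)
  [1] (λ.0) (λ.0)
  [2] λ.0

Answer: after 2 steps: λ.0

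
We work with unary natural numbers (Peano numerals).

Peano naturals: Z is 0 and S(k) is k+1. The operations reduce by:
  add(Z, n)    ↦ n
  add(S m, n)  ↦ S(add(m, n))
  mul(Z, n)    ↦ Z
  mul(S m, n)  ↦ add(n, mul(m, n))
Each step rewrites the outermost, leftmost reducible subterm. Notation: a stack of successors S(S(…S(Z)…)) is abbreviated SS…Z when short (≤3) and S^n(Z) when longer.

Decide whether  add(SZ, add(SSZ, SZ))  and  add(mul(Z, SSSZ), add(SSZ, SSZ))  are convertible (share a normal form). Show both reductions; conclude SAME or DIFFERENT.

Answer: SAME — A ⇓ S^4(Z), B ⇓ S^4(Z)

Derivation:
Term A:
  start: add(SZ, add(SSZ, SZ))
  →1  S(add(Z, add(SSZ, SZ)))
  →2  S(add(SSZ, SZ))
  →3  S(S(add(SZ, SZ)))
  →4  S(S(S(add(Z, SZ))))
  →5  S^4(Z)

Term B:
  start: add(mul(Z, SSSZ), add(SSZ, SSZ))
  →1  add(Z, add(SSZ, SSZ))
  →2  add(SSZ, SSZ)
  →3  S(add(SZ, SSZ))
  →4  S(S(add(Z, SSZ)))
  →5  S^4(Z)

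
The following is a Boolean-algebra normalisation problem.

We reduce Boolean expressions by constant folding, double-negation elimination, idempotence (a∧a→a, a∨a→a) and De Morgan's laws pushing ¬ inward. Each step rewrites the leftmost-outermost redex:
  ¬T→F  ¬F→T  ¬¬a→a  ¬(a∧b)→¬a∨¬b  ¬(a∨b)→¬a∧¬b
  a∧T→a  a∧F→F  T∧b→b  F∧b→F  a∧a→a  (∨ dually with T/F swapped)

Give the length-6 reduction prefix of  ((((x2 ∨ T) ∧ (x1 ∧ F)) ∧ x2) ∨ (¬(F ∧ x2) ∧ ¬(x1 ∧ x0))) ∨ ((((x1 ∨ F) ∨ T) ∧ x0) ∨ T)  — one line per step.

  start: ((((x2 ∨ T) ∧ (x1 ∧ F)) ∧ x2) ∨ (¬(F ∧ x2) ∧ ¬(x1 ∧ x0))) ∨ ((((x1 ∨ F) ∨ T) ∧ x0) ∨ T)
  →1  (((T ∧ (x1 ∧ F)) ∧ x2) ∨ (¬(F ∧ x2) ∧ ¬(x1 ∧ x0))) ∨ ((((x1 ∨ F) ∨ T) ∧ x0) ∨ T)
  →2  (((x1 ∧ F) ∧ x2) ∨ (¬(F ∧ x2) ∧ ¬(x1 ∧ x0))) ∨ ((((x1 ∨ F) ∨ T) ∧ x0) ∨ T)
  →3  ((F ∧ x2) ∨ (¬(F ∧ x2) ∧ ¬(x1 ∧ x0))) ∨ ((((x1 ∨ F) ∨ T) ∧ x0) ∨ T)
  →4  (F ∨ (¬(F ∧ x2) ∧ ¬(x1 ∧ x0))) ∨ ((((x1 ∨ F) ∨ T) ∧ x0) ∨ T)
  →5  (¬(F ∧ x2) ∧ ¬(x1 ∧ x0)) ∨ ((((x1 ∨ F) ∨ T) ∧ x0) ∨ T)
  →6  ((¬F ∨ ¬x2) ∧ ¬(x1 ∧ x0)) ∨ ((((x1 ∨ F) ∨ T) ∧ x0) ∨ T)

Answer: after 6 steps: ((¬F ∨ ¬x2) ∧ ¬(x1 ∧ x0)) ∨ ((((x1 ∨ F) ∨ T) ∧ x0) ∨ T)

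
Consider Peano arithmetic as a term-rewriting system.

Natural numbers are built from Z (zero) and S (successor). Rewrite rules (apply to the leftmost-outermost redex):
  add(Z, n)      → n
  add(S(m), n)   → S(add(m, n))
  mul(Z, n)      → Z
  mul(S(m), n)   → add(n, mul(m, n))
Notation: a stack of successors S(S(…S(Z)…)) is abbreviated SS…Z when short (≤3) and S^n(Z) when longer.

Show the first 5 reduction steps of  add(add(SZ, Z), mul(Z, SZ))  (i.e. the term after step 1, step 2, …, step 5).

Answer: after 5 steps: SZ

Derivation:
  start: add(add(SZ, Z), mul(Z, SZ))
  step 1: add(S(add(Z, Z)), mul(Z, SZ))
  step 2: S(add(add(Z, Z), mul(Z, SZ)))
  step 3: S(add(Z, mul(Z, SZ)))
  step 4: S(mul(Z, SZ))
  step 5: SZ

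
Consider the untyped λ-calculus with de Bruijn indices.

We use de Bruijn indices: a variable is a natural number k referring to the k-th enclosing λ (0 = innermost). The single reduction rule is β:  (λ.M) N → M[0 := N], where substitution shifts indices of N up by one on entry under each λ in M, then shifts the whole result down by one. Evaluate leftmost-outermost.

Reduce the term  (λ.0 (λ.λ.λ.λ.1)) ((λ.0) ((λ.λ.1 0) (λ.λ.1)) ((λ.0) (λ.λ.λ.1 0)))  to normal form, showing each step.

  start: (λ.0 (λ.λ.λ.λ.1)) ((λ.0) ((λ.λ.1 0) (λ.λ.1)) ((λ.0) (λ.λ.λ.1 0)))
  step 1: (λ.0) ((λ.λ.1 0) (λ.λ.1)) ((λ.0) (λ.λ.λ.1 0)) (λ.λ.λ.λ.1)
  step 2: (λ.λ.1 0) (λ.λ.1) ((λ.0) (λ.λ.λ.1 0)) (λ.λ.λ.λ.1)
  step 3: (λ.(λ.λ.1) 0) ((λ.0) (λ.λ.λ.1 0)) (λ.λ.λ.λ.1)
  step 4: (λ.λ.1) ((λ.0) (λ.λ.λ.1 0)) (λ.λ.λ.λ.1)
  step 5: (λ.(λ.0) (λ.λ.λ.1 0)) (λ.λ.λ.λ.1)
  step 6: (λ.0) (λ.λ.λ.1 0)
  step 7: λ.λ.λ.1 0

Answer: normal form = λ.λ.λ.1 0  (in 7 steps)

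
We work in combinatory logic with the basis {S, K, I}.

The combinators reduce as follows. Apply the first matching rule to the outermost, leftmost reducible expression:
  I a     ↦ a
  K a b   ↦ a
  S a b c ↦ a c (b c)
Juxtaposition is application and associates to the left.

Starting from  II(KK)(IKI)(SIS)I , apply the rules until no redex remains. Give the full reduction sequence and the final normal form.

Answer: normal form = SIS  (in 4 steps)

Reduction:
  start: II(KK)(IKI)(SIS)I
  [1] I(KK)(IKI)(SIS)I
  [2] KK(IKI)(SIS)I
  [3] K(SIS)I
  [4] SIS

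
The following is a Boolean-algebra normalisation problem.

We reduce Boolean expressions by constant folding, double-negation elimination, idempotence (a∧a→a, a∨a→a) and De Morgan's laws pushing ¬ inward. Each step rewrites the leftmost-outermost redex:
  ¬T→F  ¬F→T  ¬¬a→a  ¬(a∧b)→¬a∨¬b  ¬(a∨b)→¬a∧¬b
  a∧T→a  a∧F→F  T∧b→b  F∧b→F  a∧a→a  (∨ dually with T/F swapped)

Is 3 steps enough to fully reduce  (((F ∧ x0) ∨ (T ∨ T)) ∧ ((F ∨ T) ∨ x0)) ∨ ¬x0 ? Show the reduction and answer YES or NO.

  start: (((F ∧ x0) ∨ (T ∨ T)) ∧ ((F ∨ T) ∨ x0)) ∨ ¬x0
  [1] ((F ∨ (T ∨ T)) ∧ ((F ∨ T) ∨ x0)) ∨ ¬x0
  [2] ((T ∨ T) ∧ ((F ∨ T) ∨ x0)) ∨ ¬x0
  [3] (T ∧ ((F ∨ T) ∨ x0)) ∨ ¬x0

Answer: NO — after 3 steps the term is (T ∧ ((F ∨ T) ∨ x0)) ∨ ¬x0, not yet normal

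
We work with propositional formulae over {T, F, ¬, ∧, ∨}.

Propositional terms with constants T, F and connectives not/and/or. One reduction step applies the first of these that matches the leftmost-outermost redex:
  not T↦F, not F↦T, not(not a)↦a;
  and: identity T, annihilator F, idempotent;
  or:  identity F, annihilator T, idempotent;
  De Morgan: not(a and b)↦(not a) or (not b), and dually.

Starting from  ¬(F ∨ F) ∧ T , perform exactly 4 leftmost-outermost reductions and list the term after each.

Answer: after 4 steps: T

Working:
  start: ¬(F ∨ F) ∧ T
  [1] ¬(F ∨ F)
  [2] ¬F ∧ ¬F
  [3] ¬F
  [4] T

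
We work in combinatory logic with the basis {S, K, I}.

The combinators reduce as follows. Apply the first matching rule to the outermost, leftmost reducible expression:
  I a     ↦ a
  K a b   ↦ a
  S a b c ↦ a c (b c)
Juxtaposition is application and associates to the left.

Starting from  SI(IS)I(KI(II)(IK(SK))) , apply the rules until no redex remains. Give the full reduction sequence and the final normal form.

Answer: normal form = SI(K(SK))  (in 7 steps)

Derivation:
  start: SI(IS)I(KI(II)(IK(SK)))
  →1  II(ISI)(KI(II)(IK(SK)))
  →2  I(ISI)(KI(II)(IK(SK)))
  →3  ISI(KI(II)(IK(SK)))
  →4  SI(KI(II)(IK(SK)))
  →5  SI(I(IK(SK)))
  →6  SI(IK(SK))
  →7  SI(K(SK))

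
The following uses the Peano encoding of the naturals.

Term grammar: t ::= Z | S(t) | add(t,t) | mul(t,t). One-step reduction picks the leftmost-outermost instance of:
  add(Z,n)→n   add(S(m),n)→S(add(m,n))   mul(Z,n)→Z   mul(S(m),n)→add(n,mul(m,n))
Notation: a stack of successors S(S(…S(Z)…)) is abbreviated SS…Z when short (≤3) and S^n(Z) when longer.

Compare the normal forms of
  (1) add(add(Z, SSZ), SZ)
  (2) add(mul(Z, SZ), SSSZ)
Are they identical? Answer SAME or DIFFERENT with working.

Answer: SAME — A ⇓ SSSZ, B ⇓ SSSZ

Derivation:
Term A:
  start: add(add(Z, SSZ), SZ)
  →1  add(SSZ, SZ)
  →2  S(add(SZ, SZ))
  →3  S(S(add(Z, SZ)))
  →4  SSSZ

Term B:
  start: add(mul(Z, SZ), SSSZ)
  →1  add(Z, SSSZ)
  →2  SSSZ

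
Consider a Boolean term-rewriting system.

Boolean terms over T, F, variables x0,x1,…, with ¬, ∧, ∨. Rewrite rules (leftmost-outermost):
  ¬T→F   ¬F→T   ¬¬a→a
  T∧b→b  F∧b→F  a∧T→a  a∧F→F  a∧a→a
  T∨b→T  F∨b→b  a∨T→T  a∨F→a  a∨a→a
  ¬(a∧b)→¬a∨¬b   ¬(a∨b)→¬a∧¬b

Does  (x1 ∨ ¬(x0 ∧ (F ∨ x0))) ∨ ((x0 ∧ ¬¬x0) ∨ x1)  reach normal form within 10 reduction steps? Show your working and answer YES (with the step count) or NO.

  start: (x1 ∨ ¬(x0 ∧ (F ∨ x0))) ∨ ((x0 ∧ ¬¬x0) ∨ x1)
  step 1: (x1 ∨ (¬x0 ∨ ¬(F ∨ x0))) ∨ ((x0 ∧ ¬¬x0) ∨ x1)
  step 2: (x1 ∨ (¬x0 ∨ (¬F ∧ ¬x0))) ∨ ((x0 ∧ ¬¬x0) ∨ x1)
  step 3: (x1 ∨ (¬x0 ∨ (T ∧ ¬x0))) ∨ ((x0 ∧ ¬¬x0) ∨ x1)
  step 4: (x1 ∨ (¬x0 ∨ ¬x0)) ∨ ((x0 ∧ ¬¬x0) ∨ x1)
  step 5: (x1 ∨ ¬x0) ∨ ((x0 ∧ ¬¬x0) ∨ x1)
  step 6: (x1 ∨ ¬x0) ∨ ((x0 ∧ x0) ∨ x1)
  step 7: (x1 ∨ ¬x0) ∨ (x0 ∨ x1)

Answer: YES — reaches normal form (x1 ∨ ¬x0) ∨ (x0 ∨ x1) in 7 ≤ 10 steps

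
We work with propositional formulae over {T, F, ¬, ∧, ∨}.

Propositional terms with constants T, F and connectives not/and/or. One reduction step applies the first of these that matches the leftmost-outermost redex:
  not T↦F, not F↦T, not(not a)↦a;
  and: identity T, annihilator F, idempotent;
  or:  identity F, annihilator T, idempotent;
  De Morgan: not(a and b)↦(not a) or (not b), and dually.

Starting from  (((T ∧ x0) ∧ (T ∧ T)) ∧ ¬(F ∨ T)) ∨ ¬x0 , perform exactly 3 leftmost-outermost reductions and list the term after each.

Answer: after 3 steps: (x0 ∧ ¬(F ∨ T)) ∨ ¬x0

Working:
  start: (((T ∧ x0) ∧ (T ∧ T)) ∧ ¬(F ∨ T)) ∨ ¬x0
  [1] ((x0 ∧ (T ∧ T)) ∧ ¬(F ∨ T)) ∨ ¬x0
  [2] ((x0 ∧ T) ∧ ¬(F ∨ T)) ∨ ¬x0
  [3] (x0 ∧ ¬(F ∨ T)) ∨ ¬x0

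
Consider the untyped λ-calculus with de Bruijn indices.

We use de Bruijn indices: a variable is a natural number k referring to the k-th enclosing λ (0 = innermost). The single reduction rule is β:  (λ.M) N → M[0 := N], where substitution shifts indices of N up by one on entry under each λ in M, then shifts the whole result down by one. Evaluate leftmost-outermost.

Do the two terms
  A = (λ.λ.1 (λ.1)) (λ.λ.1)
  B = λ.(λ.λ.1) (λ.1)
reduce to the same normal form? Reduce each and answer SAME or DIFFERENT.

Answer: SAME — A ⇓ λ.λ.λ.2, B ⇓ λ.λ.λ.2

Reduction:
Term A:
  start: (λ.λ.1 (λ.1)) (λ.λ.1)
  [1] λ.(λ.λ.1) (λ.1)
  [2] λ.λ.λ.2

Term B:
  start: λ.(λ.λ.1) (λ.1)
  [1] λ.λ.λ.2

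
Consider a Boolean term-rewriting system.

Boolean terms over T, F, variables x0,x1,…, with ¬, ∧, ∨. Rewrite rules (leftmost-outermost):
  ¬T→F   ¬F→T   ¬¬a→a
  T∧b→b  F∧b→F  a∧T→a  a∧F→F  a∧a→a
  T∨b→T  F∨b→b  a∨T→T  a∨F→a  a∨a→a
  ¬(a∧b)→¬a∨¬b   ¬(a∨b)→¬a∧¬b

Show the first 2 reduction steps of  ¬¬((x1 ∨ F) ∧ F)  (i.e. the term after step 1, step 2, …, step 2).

Answer: after 2 steps: F

Reduction:
  start: ¬¬((x1 ∨ F) ∧ F)
  →1  (x1 ∨ F) ∧ F
  →2  F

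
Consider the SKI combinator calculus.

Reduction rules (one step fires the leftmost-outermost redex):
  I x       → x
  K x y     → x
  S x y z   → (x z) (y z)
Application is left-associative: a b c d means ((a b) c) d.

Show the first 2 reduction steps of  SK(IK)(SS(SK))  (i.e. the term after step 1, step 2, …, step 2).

  start: SK(IK)(SS(SK))
  →1  K(SS(SK))(IK(SS(SK)))
  →2  SS(SK)

Answer: after 2 steps: SS(SK)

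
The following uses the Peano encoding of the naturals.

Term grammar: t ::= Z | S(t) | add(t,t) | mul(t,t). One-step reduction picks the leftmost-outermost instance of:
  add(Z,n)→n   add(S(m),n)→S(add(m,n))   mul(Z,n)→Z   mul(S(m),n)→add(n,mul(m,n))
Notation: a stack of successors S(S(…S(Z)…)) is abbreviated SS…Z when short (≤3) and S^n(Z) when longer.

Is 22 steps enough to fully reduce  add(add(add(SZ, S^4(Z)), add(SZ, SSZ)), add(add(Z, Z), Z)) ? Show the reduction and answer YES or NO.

Answer: YES — reaches normal form S^8(Z) in 21 ≤ 22 steps

Derivation:
  start: add(add(add(SZ, S^4(Z)), add(SZ, SSZ)), add(add(Z, Z), Z))
  step 1: add(add(S(add(Z, S^4(Z))), add(SZ, SSZ)), add(add(Z, Z), Z))
  step 2: add(S(add(add(Z, S^4(Z)), add(SZ, SSZ))), add(add(Z, Z), Z))
  step 3: S(add(add(add(Z, S^4(Z)), add(SZ, SSZ)), add(add(Z, Z), Z)))
  step 4: S(add(add(S^4(Z), add(SZ, SSZ)), add(add(Z, Z), Z)))
  step 5: S(add(S(add(SSSZ, add(SZ, SSZ))), add(add(Z, Z), Z)))
  step 6: S(S(add(add(SSSZ, add(SZ, SSZ)), add(add(Z, Z), Z))))
  step 7: S(S(add(S(add(SSZ, add(SZ, SSZ))), add(add(Z, Z), Z))))
  step 8: S(S(S(add(add(SSZ, add(SZ, SSZ)), add(add(Z, Z), Z)))))
  step 9: S(S(S(add(S(add(SZ, add(SZ, SSZ))), add(add(Z, Z), Z)))))
  step 10: S(S(S(S(add(add(SZ, add(SZ, SSZ)), add(add(Z, Z), Z))))))
  step 11: S(S(S(S(add(S(add(Z, add(SZ, SSZ))), add(add(Z, Z), Z))))))
  step 12: S(S(S(S(S(add(add(Z, add(SZ, SSZ)), add(add(Z, Z), Z)))))))
  step 13: S(S(S(S(S(add(add(SZ, SSZ), add(add(Z, Z), Z)))))))
  step 14: S(S(S(S(S(add(S(add(Z, SSZ)), add(add(Z, Z), Z)))))))
  step 15: S(S(S(S(S(S(add(add(Z, SSZ), add(add(Z, Z), Z))))))))
  step 16: S(S(S(S(S(S(add(SSZ, add(add(Z, Z), Z))))))))
  step 17: S(S(S(S(S(S(S(add(SZ, add(add(Z, Z), Z)))))))))
  step 18: S(S(S(S(S(S(S(S(add(Z, add(add(Z, Z), Z))))))))))
  step 19: S(S(S(S(S(S(S(S(add(add(Z, Z), Z)))))))))
  step 20: S(S(S(S(S(S(S(S(add(Z, Z)))))))))
  step 21: S^8(Z)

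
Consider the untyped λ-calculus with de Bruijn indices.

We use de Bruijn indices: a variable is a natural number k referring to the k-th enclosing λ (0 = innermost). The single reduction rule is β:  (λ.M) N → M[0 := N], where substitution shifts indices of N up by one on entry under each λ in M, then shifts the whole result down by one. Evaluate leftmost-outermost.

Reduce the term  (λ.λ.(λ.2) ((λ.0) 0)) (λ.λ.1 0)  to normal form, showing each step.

Answer: normal form = λ.λ.λ.1 0  (in 2 steps)

Reduction:
  start: (λ.λ.(λ.2) ((λ.0) 0)) (λ.λ.1 0)
  [1] λ.(λ.λ.λ.1 0) ((λ.0) 0)
  [2] λ.λ.λ.1 0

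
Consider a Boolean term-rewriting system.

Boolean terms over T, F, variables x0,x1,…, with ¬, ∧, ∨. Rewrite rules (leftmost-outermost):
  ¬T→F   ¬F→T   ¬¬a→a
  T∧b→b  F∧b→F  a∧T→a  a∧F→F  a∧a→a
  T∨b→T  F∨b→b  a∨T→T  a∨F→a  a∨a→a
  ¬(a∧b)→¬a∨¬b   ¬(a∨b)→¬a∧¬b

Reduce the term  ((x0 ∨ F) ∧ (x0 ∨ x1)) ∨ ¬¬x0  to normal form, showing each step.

Answer: normal form = (x0 ∧ (x0 ∨ x1)) ∨ x0  (in 2 steps)

Reduction:
  start: ((x0 ∨ F) ∧ (x0 ∨ x1)) ∨ ¬¬x0
  →1  (x0 ∧ (x0 ∨ x1)) ∨ ¬¬x0
  →2  (x0 ∧ (x0 ∨ x1)) ∨ x0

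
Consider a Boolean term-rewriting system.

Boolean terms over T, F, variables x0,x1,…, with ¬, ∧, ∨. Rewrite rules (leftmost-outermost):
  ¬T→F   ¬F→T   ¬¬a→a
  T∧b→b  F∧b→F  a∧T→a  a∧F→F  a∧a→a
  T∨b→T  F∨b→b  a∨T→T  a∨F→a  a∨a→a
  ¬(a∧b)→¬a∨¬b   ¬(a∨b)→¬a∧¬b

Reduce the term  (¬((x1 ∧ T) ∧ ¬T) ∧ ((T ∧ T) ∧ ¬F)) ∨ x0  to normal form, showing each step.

Answer: normal form = T  (in 11 steps)

Derivation:
  start: (¬((x1 ∧ T) ∧ ¬T) ∧ ((T ∧ T) ∧ ¬F)) ∨ x0
  [1] ((¬(x1 ∧ T) ∨ ¬¬T) ∧ ((T ∧ T) ∧ ¬F)) ∨ x0
  [2] (((¬x1 ∨ ¬T) ∨ ¬¬T) ∧ ((T ∧ T) ∧ ¬F)) ∨ x0
  [3] (((¬x1 ∨ F) ∨ ¬¬T) ∧ ((T ∧ T) ∧ ¬F)) ∨ x0
  [4] ((¬x1 ∨ ¬¬T) ∧ ((T ∧ T) ∧ ¬F)) ∨ x0
  [5] ((¬x1 ∨ T) ∧ ((T ∧ T) ∧ ¬F)) ∨ x0
  [6] (T ∧ ((T ∧ T) ∧ ¬F)) ∨ x0
  [7] ((T ∧ T) ∧ ¬F) ∨ x0
  [8] (T ∧ ¬F) ∨ x0
  [9] ¬F ∨ x0
  [10] T ∨ x0
  [11] T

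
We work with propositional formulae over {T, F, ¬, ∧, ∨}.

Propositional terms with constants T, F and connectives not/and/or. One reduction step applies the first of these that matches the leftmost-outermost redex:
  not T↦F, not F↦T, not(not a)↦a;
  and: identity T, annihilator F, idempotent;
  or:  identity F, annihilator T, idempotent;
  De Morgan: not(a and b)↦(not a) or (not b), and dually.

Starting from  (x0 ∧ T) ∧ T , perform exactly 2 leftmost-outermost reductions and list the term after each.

  start: (x0 ∧ T) ∧ T
  [1] x0 ∧ T
  [2] x0

Answer: after 2 steps: x0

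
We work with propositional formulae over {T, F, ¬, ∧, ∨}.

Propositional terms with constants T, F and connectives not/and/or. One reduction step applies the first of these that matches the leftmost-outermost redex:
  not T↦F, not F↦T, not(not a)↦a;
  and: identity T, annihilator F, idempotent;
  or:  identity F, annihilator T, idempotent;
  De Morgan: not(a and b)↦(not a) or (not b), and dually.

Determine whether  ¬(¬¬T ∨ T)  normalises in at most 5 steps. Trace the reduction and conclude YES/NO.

Answer: YES — reaches normal form F in 4 ≤ 5 steps

Working:
  start: ¬(¬¬T ∨ T)
  →1  ¬¬¬T ∧ ¬T
  →2  ¬T ∧ ¬T
  →3  ¬T
  →4  F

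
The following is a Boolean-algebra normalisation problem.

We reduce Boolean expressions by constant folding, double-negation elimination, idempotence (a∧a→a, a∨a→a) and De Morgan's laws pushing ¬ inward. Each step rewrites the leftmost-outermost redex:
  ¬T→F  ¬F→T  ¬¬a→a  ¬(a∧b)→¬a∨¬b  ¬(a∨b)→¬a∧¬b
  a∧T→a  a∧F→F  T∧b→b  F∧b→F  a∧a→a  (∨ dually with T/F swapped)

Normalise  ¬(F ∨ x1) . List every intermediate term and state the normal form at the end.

Answer: normal form = ¬x1  (in 3 steps)

Derivation:
  start: ¬(F ∨ x1)
  step 1: ¬F ∧ ¬x1
  step 2: T ∧ ¬x1
  step 3: ¬x1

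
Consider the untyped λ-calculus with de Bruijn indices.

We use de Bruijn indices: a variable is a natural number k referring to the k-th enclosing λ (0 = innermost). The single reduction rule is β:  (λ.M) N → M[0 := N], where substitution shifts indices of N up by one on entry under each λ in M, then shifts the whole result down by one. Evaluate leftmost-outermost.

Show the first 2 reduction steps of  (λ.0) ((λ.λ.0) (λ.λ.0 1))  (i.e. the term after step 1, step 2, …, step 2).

  start: (λ.0) ((λ.λ.0) (λ.λ.0 1))
  [1] (λ.λ.0) (λ.λ.0 1)
  [2] λ.0

Answer: after 2 steps: λ.0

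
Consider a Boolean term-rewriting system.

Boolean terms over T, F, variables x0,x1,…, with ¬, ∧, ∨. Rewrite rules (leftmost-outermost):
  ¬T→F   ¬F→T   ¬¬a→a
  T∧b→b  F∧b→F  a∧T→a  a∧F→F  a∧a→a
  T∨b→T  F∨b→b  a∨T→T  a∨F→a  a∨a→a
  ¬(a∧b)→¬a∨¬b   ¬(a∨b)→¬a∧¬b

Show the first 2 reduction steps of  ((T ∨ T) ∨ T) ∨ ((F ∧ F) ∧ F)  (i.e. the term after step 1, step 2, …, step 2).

Answer: after 2 steps: T

Working:
  start: ((T ∨ T) ∨ T) ∨ ((F ∧ F) ∧ F)
  [1] T ∨ ((F ∧ F) ∧ F)
  [2] T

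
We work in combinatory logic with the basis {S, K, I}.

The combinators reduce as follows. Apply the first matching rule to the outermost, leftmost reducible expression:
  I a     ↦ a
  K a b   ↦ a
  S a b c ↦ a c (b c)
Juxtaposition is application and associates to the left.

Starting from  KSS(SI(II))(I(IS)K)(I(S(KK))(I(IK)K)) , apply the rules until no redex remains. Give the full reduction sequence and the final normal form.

Answer: normal form = K  (in 11 steps)

Derivation:
  start: KSS(SI(II))(I(IS)K)(I(S(KK))(I(IK)K))
  [1] S(SI(II))(I(IS)K)(I(S(KK))(I(IK)K))
  [2] SI(II)(I(S(KK))(I(IK)K))(I(IS)K(I(S(KK))(I(IK)K)))
  [3] I(I(S(KK))(I(IK)K))(II(I(S(KK))(I(IK)K)))(I(IS)K(I(S(KK))(I(IK)K)))
  [4] I(S(KK))(I(IK)K)(II(I(S(KK))(I(IK)K)))(I(IS)K(I(S(KK))(I(IK)K)))
  [5] S(KK)(I(IK)K)(II(I(S(KK))(I(IK)K)))(I(IS)K(I(S(KK))(I(IK)K)))
  [6] KK(II(I(S(KK))(I(IK)K)))(I(IK)K(II(I(S(KK))(I(IK)K))))(I(IS)K(I(S(KK))(I(IK)K)))
  [7] K(I(IK)K(II(I(S(KK))(I(IK)K))))(I(IS)K(I(S(KK))(I(IK)K)))
  [8] I(IK)K(II(I(S(KK))(I(IK)K)))
  [9] IKK(II(I(S(KK))(I(IK)K)))
  [10] KK(II(I(S(KK))(I(IK)K)))
  [11] K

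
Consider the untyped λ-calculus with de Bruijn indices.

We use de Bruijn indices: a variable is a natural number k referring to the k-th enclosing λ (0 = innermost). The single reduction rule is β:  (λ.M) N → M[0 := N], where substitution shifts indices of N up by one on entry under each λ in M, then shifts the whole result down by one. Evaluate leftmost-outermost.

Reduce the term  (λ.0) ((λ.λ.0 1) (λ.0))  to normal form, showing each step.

Answer: normal form = λ.0 (λ.0)  (in 2 steps)

Reduction:
  start: (λ.0) ((λ.λ.0 1) (λ.0))
  →1  (λ.λ.0 1) (λ.0)
  →2  λ.0 (λ.0)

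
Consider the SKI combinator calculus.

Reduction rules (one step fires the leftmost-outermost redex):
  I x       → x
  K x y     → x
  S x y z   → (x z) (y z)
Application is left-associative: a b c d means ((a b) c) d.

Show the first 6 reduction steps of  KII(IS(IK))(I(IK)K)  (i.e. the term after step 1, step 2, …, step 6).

Answer: after 6 steps: SK(KK)

Derivation:
  start: KII(IS(IK))(I(IK)K)
  →1  I(IS(IK))(I(IK)K)
  →2  IS(IK)(I(IK)K)
  →3  S(IK)(I(IK)K)
  →4  SK(I(IK)K)
  →5  SK(IKK)
  →6  SK(KK)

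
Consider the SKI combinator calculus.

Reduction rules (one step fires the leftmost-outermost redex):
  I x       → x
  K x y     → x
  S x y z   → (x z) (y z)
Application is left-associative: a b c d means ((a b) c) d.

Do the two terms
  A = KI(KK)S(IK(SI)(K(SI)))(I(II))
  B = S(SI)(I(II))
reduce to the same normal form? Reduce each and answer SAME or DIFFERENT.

Answer: SAME — A ⇓ S(SI)I, B ⇓ S(SI)I

Working:
Term A:
  start: KI(KK)S(IK(SI)(K(SI)))(I(II))
  →1  IS(IK(SI)(K(SI)))(I(II))
  →2  S(IK(SI)(K(SI)))(I(II))
  →3  S(K(SI)(K(SI)))(I(II))
  →4  S(SI)(I(II))
  →5  S(SI)(II)
  →6  S(SI)I

Term B:
  start: S(SI)(I(II))
  →1  S(SI)(II)
  →2  S(SI)I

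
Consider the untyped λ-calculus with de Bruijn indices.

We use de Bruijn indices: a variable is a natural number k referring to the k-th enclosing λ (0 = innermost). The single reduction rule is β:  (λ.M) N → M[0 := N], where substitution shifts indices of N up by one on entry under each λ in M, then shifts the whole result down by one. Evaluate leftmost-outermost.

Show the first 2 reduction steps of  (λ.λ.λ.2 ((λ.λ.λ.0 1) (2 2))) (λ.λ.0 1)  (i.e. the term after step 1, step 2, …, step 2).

  start: (λ.λ.λ.2 ((λ.λ.λ.0 1) (2 2))) (λ.λ.0 1)
  [1] λ.λ.(λ.λ.0 1) ((λ.λ.λ.0 1) ((λ.λ.0 1) (λ.λ.0 1)))
  [2] λ.λ.λ.0 ((λ.λ.λ.0 1) ((λ.λ.0 1) (λ.λ.0 1)))

Answer: after 2 steps: λ.λ.λ.0 ((λ.λ.λ.0 1) ((λ.λ.0 1) (λ.λ.0 1)))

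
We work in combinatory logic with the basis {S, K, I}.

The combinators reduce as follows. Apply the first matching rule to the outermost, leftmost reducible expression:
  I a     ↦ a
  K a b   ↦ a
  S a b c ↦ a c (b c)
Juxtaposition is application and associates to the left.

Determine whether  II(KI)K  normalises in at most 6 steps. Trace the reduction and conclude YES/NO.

Answer: YES — reaches normal form I in 3 ≤ 6 steps

Derivation:
  start: II(KI)K
  →1  I(KI)K
  →2  KIK
  →3  I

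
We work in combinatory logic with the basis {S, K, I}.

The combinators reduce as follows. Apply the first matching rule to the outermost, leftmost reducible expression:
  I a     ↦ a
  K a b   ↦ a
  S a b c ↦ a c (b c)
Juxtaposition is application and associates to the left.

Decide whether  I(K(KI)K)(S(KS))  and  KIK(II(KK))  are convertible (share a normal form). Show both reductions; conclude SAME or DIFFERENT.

Term A:
  start: I(K(KI)K)(S(KS))
  step 1: K(KI)K(S(KS))
  step 2: KI(S(KS))
  step 3: I

Term B:
  start: KIK(II(KK))
  step 1: I(II(KK))
  step 2: II(KK)
  step 3: I(KK)
  step 4: KK

Answer: DIFFERENT — A ⇓ I, B ⇓ KK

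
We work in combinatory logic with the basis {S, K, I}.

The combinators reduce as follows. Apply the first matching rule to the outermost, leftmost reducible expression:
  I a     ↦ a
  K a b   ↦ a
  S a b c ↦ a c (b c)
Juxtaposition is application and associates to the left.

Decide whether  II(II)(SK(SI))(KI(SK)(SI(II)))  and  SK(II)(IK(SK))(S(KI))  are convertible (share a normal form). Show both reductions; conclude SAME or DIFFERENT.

Answer: DIFFERENT — A ⇓ SII, B ⇓ SK

Derivation:
Term A:
  start: II(II)(SK(SI))(KI(SK)(SI(II)))
  [1] I(II)(SK(SI))(KI(SK)(SI(II)))
  [2] II(SK(SI))(KI(SK)(SI(II)))
  [3] I(SK(SI))(KI(SK)(SI(II)))
  [4] SK(SI)(KI(SK)(SI(II)))
  [5] K(KI(SK)(SI(II)))(SI(KI(SK)(SI(II))))
  [6] KI(SK)(SI(II))
  [7] I(SI(II))
  [8] SI(II)
  [9] SII

Term B:
  start: SK(II)(IK(SK))(S(KI))
  [1] K(IK(SK))(II(IK(SK)))(S(KI))
  [2] IK(SK)(S(KI))
  [3] K(SK)(S(KI))
  [4] SK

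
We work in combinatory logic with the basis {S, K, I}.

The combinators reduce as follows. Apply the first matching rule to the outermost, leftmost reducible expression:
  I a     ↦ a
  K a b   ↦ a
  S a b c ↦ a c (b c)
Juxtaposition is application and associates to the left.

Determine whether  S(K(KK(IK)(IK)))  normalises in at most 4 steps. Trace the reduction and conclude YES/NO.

Answer: YES — reaches normal form S(K(KK)) in 2 ≤ 4 steps

Reduction:
  start: S(K(KK(IK)(IK)))
  [1] S(K(K(IK)))
  [2] S(K(KK))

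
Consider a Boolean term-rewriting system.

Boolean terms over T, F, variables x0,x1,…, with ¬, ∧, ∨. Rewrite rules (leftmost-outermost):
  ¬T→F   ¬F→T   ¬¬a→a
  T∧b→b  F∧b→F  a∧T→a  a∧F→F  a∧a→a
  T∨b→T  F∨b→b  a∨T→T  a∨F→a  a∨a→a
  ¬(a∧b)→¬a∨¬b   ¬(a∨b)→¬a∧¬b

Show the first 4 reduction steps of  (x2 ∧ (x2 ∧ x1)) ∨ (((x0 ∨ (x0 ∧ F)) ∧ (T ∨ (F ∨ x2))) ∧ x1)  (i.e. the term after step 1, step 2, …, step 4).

  start: (x2 ∧ (x2 ∧ x1)) ∨ (((x0 ∨ (x0 ∧ F)) ∧ (T ∨ (F ∨ x2))) ∧ x1)
  →1  (x2 ∧ (x2 ∧ x1)) ∨ (((x0 ∨ F) ∧ (T ∨ (F ∨ x2))) ∧ x1)
  →2  (x2 ∧ (x2 ∧ x1)) ∨ ((x0 ∧ (T ∨ (F ∨ x2))) ∧ x1)
  →3  (x2 ∧ (x2 ∧ x1)) ∨ ((x0 ∧ T) ∧ x1)
  →4  (x2 ∧ (x2 ∧ x1)) ∨ (x0 ∧ x1)

Answer: after 4 steps: (x2 ∧ (x2 ∧ x1)) ∨ (x0 ∧ x1)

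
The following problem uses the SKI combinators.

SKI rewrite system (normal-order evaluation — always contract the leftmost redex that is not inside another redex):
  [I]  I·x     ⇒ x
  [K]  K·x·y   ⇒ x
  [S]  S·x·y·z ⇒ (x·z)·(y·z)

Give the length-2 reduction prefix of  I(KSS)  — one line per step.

  start: I(KSS)
  step 1: KSS
  step 2: S

Answer: after 2 steps: S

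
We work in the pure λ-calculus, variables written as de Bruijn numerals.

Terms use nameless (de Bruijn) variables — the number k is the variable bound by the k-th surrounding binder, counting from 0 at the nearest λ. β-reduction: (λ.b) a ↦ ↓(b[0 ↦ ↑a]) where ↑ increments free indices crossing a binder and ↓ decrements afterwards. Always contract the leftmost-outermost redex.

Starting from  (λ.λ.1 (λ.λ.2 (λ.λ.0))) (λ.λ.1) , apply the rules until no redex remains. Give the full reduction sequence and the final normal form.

  start: (λ.λ.1 (λ.λ.2 (λ.λ.0))) (λ.λ.1)
  →1  λ.(λ.λ.1) (λ.λ.2 (λ.λ.0))
  →2  λ.λ.λ.λ.3 (λ.λ.0)

Answer: normal form = λ.λ.λ.λ.3 (λ.λ.0)  (in 2 steps)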